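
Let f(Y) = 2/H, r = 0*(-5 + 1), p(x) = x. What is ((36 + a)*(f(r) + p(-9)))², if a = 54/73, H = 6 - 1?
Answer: 13300086276/133225 ≈ 99832.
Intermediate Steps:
H = 5
r = 0 (r = 0*(-4) = 0)
f(Y) = ⅖ (f(Y) = 2/5 = 2*(⅕) = ⅖)
a = 54/73 (a = 54*(1/73) = 54/73 ≈ 0.73973)
((36 + a)*(f(r) + p(-9)))² = ((36 + 54/73)*(⅖ - 9))² = ((2682/73)*(-43/5))² = (-115326/365)² = 13300086276/133225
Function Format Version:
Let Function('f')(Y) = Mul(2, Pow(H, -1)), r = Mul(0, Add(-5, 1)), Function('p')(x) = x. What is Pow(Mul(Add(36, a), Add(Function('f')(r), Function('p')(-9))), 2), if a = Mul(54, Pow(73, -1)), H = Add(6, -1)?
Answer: Rational(13300086276, 133225) ≈ 99832.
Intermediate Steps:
H = 5
r = 0 (r = Mul(0, -4) = 0)
Function('f')(Y) = Rational(2, 5) (Function('f')(Y) = Mul(2, Pow(5, -1)) = Mul(2, Rational(1, 5)) = Rational(2, 5))
a = Rational(54, 73) (a = Mul(54, Rational(1, 73)) = Rational(54, 73) ≈ 0.73973)
Pow(Mul(Add(36, a), Add(Function('f')(r), Function('p')(-9))), 2) = Pow(Mul(Add(36, Rational(54, 73)), Add(Rational(2, 5), -9)), 2) = Pow(Mul(Rational(2682, 73), Rational(-43, 5)), 2) = Pow(Rational(-115326, 365), 2) = Rational(13300086276, 133225)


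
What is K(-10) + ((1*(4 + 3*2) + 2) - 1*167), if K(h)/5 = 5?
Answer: -130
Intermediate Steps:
K(h) = 25 (K(h) = 5*5 = 25)
K(-10) + ((1*(4 + 3*2) + 2) - 1*167) = 25 + ((1*(4 + 3*2) + 2) - 1*167) = 25 + ((1*(4 + 6) + 2) - 167) = 25 + ((1*10 + 2) - 167) = 25 + ((10 + 2) - 167) = 25 + (12 - 167) = 25 - 155 = -130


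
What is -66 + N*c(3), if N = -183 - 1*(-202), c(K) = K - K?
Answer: -66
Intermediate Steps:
c(K) = 0
N = 19 (N = -183 + 202 = 19)
-66 + N*c(3) = -66 + 19*0 = -66 + 0 = -66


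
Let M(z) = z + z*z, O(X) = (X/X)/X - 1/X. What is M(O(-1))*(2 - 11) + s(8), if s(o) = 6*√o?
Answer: 12*√2 ≈ 16.971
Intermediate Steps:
O(X) = 0 (O(X) = 1/X - 1/X = 0)
M(z) = z + z²
M(O(-1))*(2 - 11) + s(8) = (0*(1 + 0))*(2 - 11) + 6*√8 = (0*1)*(-9) + 6*(2*√2) = 0*(-9) + 12*√2 = 0 + 12*√2 = 12*√2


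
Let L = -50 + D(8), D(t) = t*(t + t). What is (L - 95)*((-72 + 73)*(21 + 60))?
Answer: -1377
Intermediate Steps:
D(t) = 2*t² (D(t) = t*(2*t) = 2*t²)
L = 78 (L = -50 + 2*8² = -50 + 2*64 = -50 + 128 = 78)
(L - 95)*((-72 + 73)*(21 + 60)) = (78 - 95)*((-72 + 73)*(21 + 60)) = -17*81 = -1377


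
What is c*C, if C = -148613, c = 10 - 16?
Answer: 891678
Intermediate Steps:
c = -6
c*C = -6*(-148613) = 891678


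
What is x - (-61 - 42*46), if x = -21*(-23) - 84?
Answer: 2392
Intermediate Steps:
x = 399 (x = 483 - 84 = 399)
x - (-61 - 42*46) = 399 - (-61 - 42*46) = 399 - (-61 - 1932) = 399 - 1*(-1993) = 399 + 1993 = 2392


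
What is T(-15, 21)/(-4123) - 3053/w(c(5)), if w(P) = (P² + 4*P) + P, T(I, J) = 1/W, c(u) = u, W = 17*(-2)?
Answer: -106993899/1752275 ≈ -61.060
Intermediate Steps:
W = -34
T(I, J) = -1/34 (T(I, J) = 1/(-34) = -1/34)
w(P) = P² + 5*P
T(-15, 21)/(-4123) - 3053/w(c(5)) = -1/34/(-4123) - 3053*1/(5*(5 + 5)) = -1/34*(-1/4123) - 3053/(5*10) = 1/140182 - 3053/50 = -106993899/1752275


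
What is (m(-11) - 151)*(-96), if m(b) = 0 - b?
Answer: 13440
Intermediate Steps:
m(b) = -b
(m(-11) - 151)*(-96) = (-1*(-11) - 151)*(-96) = (11 - 151)*(-96) = -140*(-96) = 13440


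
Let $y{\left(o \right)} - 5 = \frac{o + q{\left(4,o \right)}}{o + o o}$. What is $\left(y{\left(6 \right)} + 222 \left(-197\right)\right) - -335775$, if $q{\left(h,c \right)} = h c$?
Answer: $\frac{2044327}{7} \approx 2.9205 \cdot 10^{5}$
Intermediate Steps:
$q{\left(h,c \right)} = c h$
$y{\left(o \right)} = 5 + \frac{5 o}{o + o^{2}}$ ($y{\left(o \right)} = 5 + \frac{o + o 4}{o + o o} = 5 + \frac{o + 4 o}{o + o^{2}} = 5 + \frac{5 o}{o + o^{2}}$)
$\left(y{\left(6 \right)} + 222 \left(-197\right)\right) - -335775 = \left(\frac{5 \left(2 + 6\right)}{1 + 6} + 222 \left(-197\right)\right) - -335775 = \left(5 \cdot \frac{1}{7} \cdot 8 - 43734\right) + 335775 = \left(\frac{40}{7} - 43734\right) + 335775 = - \frac{306098}{7} + 335775 = \frac{2044327}{7}$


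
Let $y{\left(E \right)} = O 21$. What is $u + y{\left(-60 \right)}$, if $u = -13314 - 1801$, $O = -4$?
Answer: $-15199$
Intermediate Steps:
$u = -15115$ ($u = -13314 - 1801 = -15115$)
$y{\left(E \right)} = -84$ ($y{\left(E \right)} = \left(-4\right) 21 = -84$)
$u + y{\left(-60 \right)} = -15115 - 84 = -15199$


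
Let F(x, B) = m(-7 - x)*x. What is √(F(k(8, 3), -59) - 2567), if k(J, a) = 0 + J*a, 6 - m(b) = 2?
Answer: I*√2471 ≈ 49.709*I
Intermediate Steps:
m(b) = 4 (m(b) = 6 - 1*2 = 6 - 2 = 4)
k(J, a) = J*a
F(x, B) = 4*x
√(F(k(8, 3), -59) - 2567) = √(4*(8*3) - 2567) = √(4*24 - 2567) = √(96 - 2567) = √(-2471) = I*√2471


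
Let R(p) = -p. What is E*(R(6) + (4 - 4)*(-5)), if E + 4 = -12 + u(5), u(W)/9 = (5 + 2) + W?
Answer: -552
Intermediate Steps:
u(W) = 63 + 9*W (u(W) = 9*((5 + 2) + W) = 9*(7 + W) = 63 + 9*W)
E = 92 (E = -4 + (-12 + (63 + 9*5)) = -4 + (-12 + (63 + 45)) = -4 + (-12 + 108) = -4 + 96 = 92)
E*(R(6) + (4 - 4)*(-5)) = 92*(-1*6 + (4 - 4)*(-5)) = 92*(-6 + 0*(-5)) = 92*(-6 + 0) = 92*(-6) = -552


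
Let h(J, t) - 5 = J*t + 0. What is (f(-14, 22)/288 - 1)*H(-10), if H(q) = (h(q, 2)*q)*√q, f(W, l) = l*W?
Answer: -3725*I*√10/12 ≈ -981.62*I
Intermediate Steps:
f(W, l) = W*l
h(J, t) = 5 + J*t (h(J, t) = 5 + (J*t + 0) = 5 + J*t)
H(q) = q^(3/2)*(5 + 2*q) (H(q) = ((5 + q*2)*q)*√q = ((5 + 2*q)*q)*√q = (q*(5 + 2*q))*√q = q^(3/2)*(5 + 2*q))
(f(-14, 22)/288 - 1)*H(-10) = (-14*22/288 - 1)*((-10)^(3/2)*(5 + 2*(-10))) = (-308*1/288 - 1)*((-10*I*√10)*(5 - 20)) = (-77/72 - 1)*(-10*I*√10*(-15)) = -3725*I*√10/12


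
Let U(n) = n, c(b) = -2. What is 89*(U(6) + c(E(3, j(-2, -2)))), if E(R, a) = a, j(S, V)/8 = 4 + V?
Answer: 356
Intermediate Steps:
j(S, V) = 32 + 8*V (j(S, V) = 8*(4 + V) = 32 + 8*V)
89*(U(6) + c(E(3, j(-2, -2)))) = 89*(6 - 2) = 89*4 = 356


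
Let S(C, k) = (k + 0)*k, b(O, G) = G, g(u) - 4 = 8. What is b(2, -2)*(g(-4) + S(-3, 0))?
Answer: -24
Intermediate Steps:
g(u) = 12 (g(u) = 4 + 8 = 12)
S(C, k) = k**2 (S(C, k) = k*k = k**2)
b(2, -2)*(g(-4) + S(-3, 0)) = -2*(12 + 0**2) = -2*(12 + 0) = -2*12 = -24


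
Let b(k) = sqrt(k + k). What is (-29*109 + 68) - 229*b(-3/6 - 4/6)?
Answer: -3093 - 229*I*sqrt(21)/3 ≈ -3093.0 - 349.8*I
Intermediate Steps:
b(k) = sqrt(2)*sqrt(k) (b(k) = sqrt(2*k) = sqrt(2)*sqrt(k))
(-29*109 + 68) - 229*b(-3/6 - 4/6) = (-29*109 + 68) - 229*sqrt(2)*sqrt(-3/6 - 4/6) = (-3161 + 68) - 229*sqrt(2)*sqrt(-3*1/6 - 4*1/6) = -3093 - 229*sqrt(2)*sqrt(-1/2 - 2/3) = -3093 - 229*sqrt(2)*sqrt(-7/6) = -3093 - 229*sqrt(2)*(I*sqrt(42)/6) = -3093 - 229*I*sqrt(21)/3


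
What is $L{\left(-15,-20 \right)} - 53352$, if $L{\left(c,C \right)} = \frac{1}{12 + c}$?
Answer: $- \frac{160057}{3} \approx -53352.0$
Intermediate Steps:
$L{\left(-15,-20 \right)} - 53352 = \frac{1}{12 - 15} - 53352 = \frac{1}{-3} - 53352 = - \frac{1}{3} - 53352 = - \frac{160057}{3}$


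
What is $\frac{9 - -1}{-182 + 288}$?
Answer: $\frac{5}{53} \approx 0.09434$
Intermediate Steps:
$\frac{9 - -1}{-182 + 288} = \frac{9 + 1}{106} = \frac{1}{106} \cdot 10 = \frac{5}{53}$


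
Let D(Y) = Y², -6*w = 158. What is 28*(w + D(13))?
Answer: 11984/3 ≈ 3994.7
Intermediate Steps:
w = -79/3 (w = -⅙*158 = -79/3 ≈ -26.333)
28*(w + D(13)) = 28*(-79/3 + 13²) = 28*(-79/3 + 169) = 28*(428/3) = 11984/3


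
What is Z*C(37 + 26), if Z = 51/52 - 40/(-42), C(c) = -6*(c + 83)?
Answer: -154103/91 ≈ -1693.4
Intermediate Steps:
C(c) = -498 - 6*c (C(c) = -6*(83 + c) = -498 - 6*c)
Z = 2111/1092 (Z = 51*(1/52) - 40*(-1/42) = 51/52 + 20/21 = 2111/1092 ≈ 1.9331)
Z*C(37 + 26) = 2111*(-498 - 6*(37 + 26))/1092 = 2111*(-498 - 6*63)/1092 = 2111*(-498 - 378)/1092 = (2111/1092)*(-876) = -154103/91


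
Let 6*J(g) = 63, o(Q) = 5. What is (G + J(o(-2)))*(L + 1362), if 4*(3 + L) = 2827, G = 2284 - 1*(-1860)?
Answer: 68657267/8 ≈ 8.5822e+6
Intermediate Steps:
G = 4144 (G = 2284 + 1860 = 4144)
L = 2815/4 (L = -3 + (¼)*2827 = -3 + 2827/4 = 2815/4 ≈ 703.75)
J(g) = 21/2 (J(g) = (⅙)*63 = 21/2)
(G + J(o(-2)))*(L + 1362) = (4144 + 21/2)*(2815/4 + 1362) = (8309/2)*(8263/4) = 68657267/8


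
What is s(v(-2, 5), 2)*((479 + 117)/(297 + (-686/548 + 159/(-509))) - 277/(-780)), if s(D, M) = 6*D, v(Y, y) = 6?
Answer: 228744762159/2678211185 ≈ 85.410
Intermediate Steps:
s(v(-2, 5), 2)*((479 + 117)/(297 + (-686/548 + 159/(-509))) - 277/(-780)) = (6*6)*((479 + 117)/(297 + (-686/548 + 159/(-509))) - 277/(-780)) = 36*(596/(297 + (-686*1/548 + 159*(-1/509))) - 277*(-1/780)) = 36*(596/(297 + (-343/274 - 159/509)) + 277/780) = 36*(596/(297 - 218153/139466) + 277/780) = 36*(596/(41203249/139466) + 277/780) = 36*(596*(139466/41203249) + 277/780) = 36*(83121736/41203249 + 277/780) = 36*(76248254053/32138534220) = 228744762159/2678211185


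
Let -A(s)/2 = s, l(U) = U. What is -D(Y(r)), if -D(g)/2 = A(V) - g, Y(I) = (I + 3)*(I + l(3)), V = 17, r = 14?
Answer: -646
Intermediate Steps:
A(s) = -2*s
Y(I) = (3 + I)² (Y(I) = (I + 3)*(I + 3) = (3 + I)*(3 + I) = (3 + I)²)
D(g) = 68 + 2*g (D(g) = -2*(-2*17 - g) = -2*(-34 - g) = 68 + 2*g)
-D(Y(r)) = -(68 + 2*(9 + 14² + 6*14)) = -(68 + 2*(9 + 196 + 84)) = -(68 + 2*289) = -(68 + 578) = -1*646 = -646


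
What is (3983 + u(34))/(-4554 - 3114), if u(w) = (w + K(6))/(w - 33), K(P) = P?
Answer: -149/284 ≈ -0.52465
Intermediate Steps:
u(w) = (6 + w)/(-33 + w) (u(w) = (w + 6)/(w - 33) = (6 + w)/(-33 + w))
(3983 + u(34))/(-4554 - 3114) = (3983 + (6 + 34)/(-33 + 34))/(-4554 - 3114) = (3983 + 40/1)/(-7668) = (3983 + 1*40)*(-1/7668) = (3983 + 40)*(-1/7668) = 4023*(-1/7668) = -149/284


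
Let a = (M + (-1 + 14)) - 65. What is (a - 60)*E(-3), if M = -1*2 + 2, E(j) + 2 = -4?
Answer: 672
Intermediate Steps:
E(j) = -6 (E(j) = -2 - 4 = -6)
M = 0 (M = -2 + 2 = 0)
a = -52 (a = (0 + (-1 + 14)) - 65 = (0 + 13) - 65 = 13 - 65 = -52)
(a - 60)*E(-3) = (-52 - 60)*(-6) = -112*(-6) = 672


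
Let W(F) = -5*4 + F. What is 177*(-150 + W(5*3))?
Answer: -27435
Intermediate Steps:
W(F) = -20 + F
177*(-150 + W(5*3)) = 177*(-150 + (-20 + 5*3)) = 177*(-150 + (-20 + 15)) = 177*(-150 - 5) = 177*(-155) = -27435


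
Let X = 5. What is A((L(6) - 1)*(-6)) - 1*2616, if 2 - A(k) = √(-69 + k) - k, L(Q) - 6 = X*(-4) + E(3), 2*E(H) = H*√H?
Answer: -2524 - √(21 - 9*√3) - 9*√3 ≈ -2541.9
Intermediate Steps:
E(H) = H^(3/2)/2 (E(H) = (H*√H)/2 = H^(3/2)/2)
L(Q) = -14 + 3*√3/2 (L(Q) = 6 + (5*(-4) + 3^(3/2)/2) = 6 + (-20 + (3*√3)/2) = 6 + (-20 + 3*√3/2) = -14 + 3*√3/2)
A(k) = 2 + k - √(-69 + k) (A(k) = 2 - (√(-69 + k) - k) = 2 + (k - √(-69 + k)) = 2 + k - √(-69 + k))
A((L(6) - 1)*(-6)) - 1*2616 = (2 + ((-14 + 3*√3/2) - 1)*(-6) - √(-69 + ((-14 + 3*√3/2) - 1)*(-6))) - 1*2616 = (2 + (-15 + 3*√3/2)*(-6) - √(-69 + (-15 + 3*√3/2)*(-6))) - 2616 = (2 + (90 - 9*√3) - √(-69 + (90 - 9*√3))) - 2616 = (2 + (90 - 9*√3) - √(21 - 9*√3)) - 2616 = (92 - √(21 - 9*√3) - 9*√3) - 2616 = -2524 - √(21 - 9*√3) - 9*√3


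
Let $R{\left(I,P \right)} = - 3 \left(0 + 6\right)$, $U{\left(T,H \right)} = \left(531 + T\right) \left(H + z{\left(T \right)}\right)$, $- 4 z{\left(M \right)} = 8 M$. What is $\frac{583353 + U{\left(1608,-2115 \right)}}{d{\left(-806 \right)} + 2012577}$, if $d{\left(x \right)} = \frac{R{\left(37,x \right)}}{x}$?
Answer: $- \frac{363360114}{67589045} \approx -5.376$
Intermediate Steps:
$z{\left(M \right)} = - 2 M$ ($z{\left(M \right)} = - \frac{8 M}{4} = - 2 M$)
$U{\left(T,H \right)} = \left(531 + T\right) \left(H - 2 T\right)$
$R{\left(I,P \right)} = -18$ ($R{\left(I,P \right)} = \left(-3\right) 6 = -18$)
$d{\left(x \right)} = - \frac{18}{x}$
$\frac{583353 + U{\left(1608,-2115 \right)}}{d{\left(-806 \right)} + 2012577} = \frac{583353 - \left(6231681 + 5171328\right)}{- \frac{18}{-806} + 2012577} = \frac{583353 - 11403009}{\left(-18\right) \left(- \frac{1}{806}\right) + 2012577} = \frac{583353 - 11403009}{\frac{9}{403} + 2012577} = \frac{583353 - 11403009}{\frac{811068540}{403}} = \left(-10819656\right) \frac{403}{811068540} = - \frac{363360114}{67589045}$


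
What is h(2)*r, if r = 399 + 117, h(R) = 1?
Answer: 516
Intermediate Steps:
r = 516
h(2)*r = 1*516 = 516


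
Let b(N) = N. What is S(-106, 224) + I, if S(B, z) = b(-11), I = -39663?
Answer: -39674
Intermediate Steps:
S(B, z) = -11
S(-106, 224) + I = -11 - 39663 = -39674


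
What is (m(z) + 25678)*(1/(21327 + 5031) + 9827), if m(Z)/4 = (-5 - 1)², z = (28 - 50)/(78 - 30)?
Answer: 3344208085037/13179 ≈ 2.5375e+8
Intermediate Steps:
z = -11/24 (z = -22/48 = -22*1/48 = -11/24 ≈ -0.45833)
m(Z) = 144 (m(Z) = 4*(-5 - 1)² = 4*(-6)² = 4*36 = 144)
(m(z) + 25678)*(1/(21327 + 5031) + 9827) = (144 + 25678)*(1/(21327 + 5031) + 9827) = 25822*(1/26358 + 9827) = 25822*(259020067/26358) = 3344208085037/13179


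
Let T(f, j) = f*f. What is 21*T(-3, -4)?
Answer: 189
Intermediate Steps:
T(f, j) = f²
21*T(-3, -4) = 21*(-3)² = 21*9 = 189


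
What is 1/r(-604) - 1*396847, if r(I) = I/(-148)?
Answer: -59923860/151 ≈ -3.9685e+5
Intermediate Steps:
r(I) = -I/148 (r(I) = I*(-1/148) = -I/148)
1/r(-604) - 1*396847 = 1/(-1/148*(-604)) - 1*396847 = 1/(151/37) - 396847 = 37/151 - 396847 = -59923860/151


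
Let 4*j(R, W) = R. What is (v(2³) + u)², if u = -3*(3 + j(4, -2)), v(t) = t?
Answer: 16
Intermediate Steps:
j(R, W) = R/4
u = -12 (u = -3*(3 + (¼)*4) = -3*(3 + 1) = -3*4 = -12)
(v(2³) + u)² = (2³ - 12)² = (8 - 12)² = (-4)² = 16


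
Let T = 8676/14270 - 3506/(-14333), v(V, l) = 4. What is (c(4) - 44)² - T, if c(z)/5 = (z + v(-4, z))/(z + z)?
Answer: 155459325691/102265955 ≈ 1520.1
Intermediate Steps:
T = 87191864/102265955 (T = 8676*(1/14270) - 3506*(-1/14333) = 4338/7135 + 3506/14333 = 87191864/102265955 ≈ 0.85260)
c(z) = 5*(4 + z)/(2*z) (c(z) = 5*((z + 4)/(z + z)) = 5*((4 + z)/((2*z))) = 5*((4 + z)*(1/(2*z))) = 5*((4 + z)/(2*z)) = 5*(4 + z)/(2*z))
(c(4) - 44)² - T = ((5/2 + 10/4) - 44)² - 1*87191864/102265955 = ((5/2 + 10*(¼)) - 44)² - 87191864/102265955 = ((5/2 + 5/2) - 44)² - 87191864/102265955 = (5 - 44)² - 87191864/102265955 = (-39)² - 87191864/102265955 = 1521 - 87191864/102265955 = 155459325691/102265955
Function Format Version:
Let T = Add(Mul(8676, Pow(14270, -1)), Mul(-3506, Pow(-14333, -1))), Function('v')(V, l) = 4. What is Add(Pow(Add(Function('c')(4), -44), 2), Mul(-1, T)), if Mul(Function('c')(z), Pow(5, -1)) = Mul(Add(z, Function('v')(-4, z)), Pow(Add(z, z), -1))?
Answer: Rational(155459325691, 102265955) ≈ 1520.1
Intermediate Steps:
T = Rational(87191864, 102265955) (T = Add(Mul(8676, Rational(1, 14270)), Mul(-3506, Rational(-1, 14333))) = Add(Rational(4338, 7135), Rational(3506, 14333)) = Rational(87191864, 102265955) ≈ 0.85260)
Function('c')(z) = Mul(Rational(5, 2), Pow(z, -1), Add(4, z)) (Function('c')(z) = Mul(5, Mul(Add(z, 4), Pow(Add(z, z), -1))) = Mul(5, Mul(Add(4, z), Pow(Mul(2, z), -1))) = Mul(5, Mul(Add(4, z), Mul(Rational(1, 2), Pow(z, -1)))) = Mul(5, Mul(Rational(1, 2), Pow(z, -1), Add(4, z))) = Mul(Rational(5, 2), Pow(z, -1), Add(4, z)))
Add(Pow(Add(Function('c')(4), -44), 2), Mul(-1, T)) = Add(Pow(Add(Add(Rational(5, 2), Mul(10, Pow(4, -1))), -44), 2), Mul(-1, Rational(87191864, 102265955))) = Add(Pow(Add(Add(Rational(5, 2), Mul(10, Rational(1, 4))), -44), 2), Rational(-87191864, 102265955)) = Add(Pow(Add(Add(Rational(5, 2), Rational(5, 2)), -44), 2), Rational(-87191864, 102265955)) = Add(Pow(Add(5, -44), 2), Rational(-87191864, 102265955)) = Add(Pow(-39, 2), Rational(-87191864, 102265955)) = Add(1521, Rational(-87191864, 102265955)) = Rational(155459325691, 102265955)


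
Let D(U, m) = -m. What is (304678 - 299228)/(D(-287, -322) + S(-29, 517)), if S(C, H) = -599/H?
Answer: 112706/6635 ≈ 16.987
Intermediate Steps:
(304678 - 299228)/(D(-287, -322) + S(-29, 517)) = (304678 - 299228)/(-1*(-322) - 599/517) = 5450/(322 - 599*1/517) = 5450/(322 - 599/517) = 5450/(165875/517) = 5450*(517/165875) = 112706/6635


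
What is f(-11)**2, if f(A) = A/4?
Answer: 121/16 ≈ 7.5625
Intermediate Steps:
f(A) = A/4 (f(A) = A*(1/4) = A/4)
f(-11)**2 = ((1/4)*(-11))**2 = (-11/4)**2 = 121/16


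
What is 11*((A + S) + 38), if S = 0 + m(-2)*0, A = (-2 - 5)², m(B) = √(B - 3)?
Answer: 957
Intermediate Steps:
m(B) = √(-3 + B)
A = 49 (A = (-7)² = 49)
S = 0 (S = 0 + √(-3 - 2)*0 = 0 + √(-5)*0 = 0 + (I*√5)*0 = 0 + 0 = 0)
11*((A + S) + 38) = 11*((49 + 0) + 38) = 11*(49 + 38) = 11*87 = 957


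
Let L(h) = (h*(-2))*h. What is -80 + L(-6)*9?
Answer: -728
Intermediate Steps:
L(h) = -2*h² (L(h) = (-2*h)*h = -2*h²)
-80 + L(-6)*9 = -80 - 2*(-6)²*9 = -80 - 2*36*9 = -80 - 72*9 = -80 - 648 = -728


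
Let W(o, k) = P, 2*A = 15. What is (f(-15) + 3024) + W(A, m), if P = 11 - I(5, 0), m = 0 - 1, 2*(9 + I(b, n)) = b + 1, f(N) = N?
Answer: 3026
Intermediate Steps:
A = 15/2 (A = (1/2)*15 = 15/2 ≈ 7.5000)
I(b, n) = -17/2 + b/2 (I(b, n) = -9 + (b + 1)/2 = -9 + (1 + b)/2 = -9 + (1/2 + b/2) = -17/2 + b/2)
m = -1
P = 17 (P = 11 - (-17/2 + (1/2)*5) = 11 - (-17/2 + 5/2) = 11 - 1*(-6) = 11 + 6 = 17)
W(o, k) = 17
(f(-15) + 3024) + W(A, m) = (-15 + 3024) + 17 = 3009 + 17 = 3026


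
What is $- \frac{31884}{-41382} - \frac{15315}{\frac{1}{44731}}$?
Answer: $- \frac{4724826157391}{6897} \approx -6.8505 \cdot 10^{8}$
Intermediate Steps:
$- \frac{31884}{-41382} - \frac{15315}{\frac{1}{44731}} = \left(-31884\right) \left(- \frac{1}{41382}\right) - 15315 \frac{1}{\frac{1}{44731}} = \frac{5314}{6897} - 685055265 = - \frac{4724826157391}{6897}$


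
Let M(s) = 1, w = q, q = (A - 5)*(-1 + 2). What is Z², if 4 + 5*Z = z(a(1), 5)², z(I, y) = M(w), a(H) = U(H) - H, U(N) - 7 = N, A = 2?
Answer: 9/25 ≈ 0.36000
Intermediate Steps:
U(N) = 7 + N
a(H) = 7 (a(H) = (7 + H) - H = 7)
q = -3 (q = (2 - 5)*(-1 + 2) = -3*1 = -3)
w = -3
z(I, y) = 1
Z = -⅗ (Z = -⅘ + (⅕)*1² = -⅘ + (⅕)*1 = -⅘ + ⅕ = -⅗ ≈ -0.60000)
Z² = (-⅗)² = 9/25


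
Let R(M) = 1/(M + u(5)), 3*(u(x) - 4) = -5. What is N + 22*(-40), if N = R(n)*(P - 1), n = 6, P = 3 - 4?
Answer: -22006/25 ≈ -880.24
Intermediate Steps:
u(x) = 7/3 (u(x) = 4 + (⅓)*(-5) = 4 - 5/3 = 7/3)
P = -1
R(M) = 1/(7/3 + M) (R(M) = 1/(M + 7/3) = 1/(7/3 + M))
N = -6/25 (N = (3/(7 + 3*6))*(-1 - 1) = (3/(7 + 18))*(-2) = (3/25)*(-2) = -6/25 ≈ -0.24000)
N + 22*(-40) = -6/25 + 22*(-40) = -6/25 - 880 = -22006/25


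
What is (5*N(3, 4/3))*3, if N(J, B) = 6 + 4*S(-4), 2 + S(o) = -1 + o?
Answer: -330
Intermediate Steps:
S(o) = -3 + o (S(o) = -2 + (-1 + o) = -3 + o)
N(J, B) = -22 (N(J, B) = 6 + 4*(-3 - 4) = 6 + 4*(-7) = 6 - 28 = -22)
(5*N(3, 4/3))*3 = (5*(-22))*3 = -110*3 = -330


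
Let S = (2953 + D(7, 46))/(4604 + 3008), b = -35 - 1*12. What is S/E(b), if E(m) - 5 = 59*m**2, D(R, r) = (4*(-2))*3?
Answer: 2929/992117632 ≈ 2.9523e-6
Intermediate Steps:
D(R, r) = -24 (D(R, r) = -8*3 = -24)
b = -47 (b = -35 - 12 = -47)
S = 2929/7612 (S = (2953 - 24)/(4604 + 3008) = 2929/7612 ≈ 0.38479)
E(m) = 5 + 59*m**2
S/E(b) = 2929/(7612*(5 + 59*(-47)**2)) = 2929/(7612*(5 + 59*2209)) = 2929/(7612*(5 + 130331)) = (2929/7612)/130336 = (2929/7612)*(1/130336) = 2929/992117632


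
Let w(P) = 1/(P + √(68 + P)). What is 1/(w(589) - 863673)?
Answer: -299058867083/258289068401472463 + 3*√73/258289068401472463 ≈ -1.1578e-6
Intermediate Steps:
1/(w(589) - 863673) = 1/(1/(589 + √(68 + 589)) - 863673) = 1/(1/(589 + √657) - 863673) = 1/(1/(589 + 3*√73) - 863673) = 1/(-863673 + 1/(589 + 3*√73))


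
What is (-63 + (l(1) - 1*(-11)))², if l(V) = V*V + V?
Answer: 2500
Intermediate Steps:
l(V) = V + V² (l(V) = V² + V = V + V²)
(-63 + (l(1) - 1*(-11)))² = (-63 + (1*(1 + 1) - 1*(-11)))² = (-63 + (1*2 + 11))² = (-63 + (2 + 11))² = (-63 + 13)² = (-50)² = 2500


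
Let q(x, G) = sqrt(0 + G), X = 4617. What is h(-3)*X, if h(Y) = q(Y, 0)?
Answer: 0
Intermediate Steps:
q(x, G) = sqrt(G)
h(Y) = 0 (h(Y) = sqrt(0) = 0)
h(-3)*X = 0*4617 = 0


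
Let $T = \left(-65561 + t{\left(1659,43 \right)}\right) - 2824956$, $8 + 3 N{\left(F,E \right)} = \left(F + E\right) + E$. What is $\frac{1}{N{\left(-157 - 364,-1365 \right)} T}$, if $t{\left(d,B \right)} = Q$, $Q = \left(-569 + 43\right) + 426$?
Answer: $\frac{1}{3140173601} \approx 3.1845 \cdot 10^{-10}$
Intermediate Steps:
$N{\left(F,E \right)} = - \frac{8}{3} + \frac{F}{3} + \frac{2 E}{3}$ ($N{\left(F,E \right)} = - \frac{8}{3} + \frac{\left(F + E\right) + E}{3} = - \frac{8}{3} + \frac{\left(E + F\right) + E}{3} = - \frac{8}{3} + \frac{F + 2 E}{3} = - \frac{8}{3} + \left(\frac{F}{3} + \frac{2 E}{3}\right) = - \frac{8}{3} + \frac{F}{3} + \frac{2 E}{3}$)
$Q = -100$ ($Q = -526 + 426 = -100$)
$t{\left(d,B \right)} = -100$
$T = -2890617$ ($T = \left(-65561 - 100\right) - 2824956 = -65661 - 2824956 = -2890617$)
$\frac{1}{N{\left(-157 - 364,-1365 \right)} T} = \frac{1}{\left(- \frac{8}{3} + \frac{-157 - 364}{3} + \frac{2}{3} \left(-1365\right)\right) \left(-2890617\right)} = \frac{1}{- \frac{8}{3} + \frac{-157 - 364}{3} - 910} \left(- \frac{1}{2890617}\right) = \frac{1}{- \frac{8}{3} + \frac{1}{3} \left(-521\right) - 910} \left(- \frac{1}{2890617}\right) = \frac{1}{- \frac{8}{3} - \frac{521}{3} - 910} \left(- \frac{1}{2890617}\right) = \frac{1}{- \frac{3259}{3}} \left(- \frac{1}{2890617}\right) = \left(- \frac{3}{3259}\right) \left(- \frac{1}{2890617}\right) = \frac{1}{3140173601}$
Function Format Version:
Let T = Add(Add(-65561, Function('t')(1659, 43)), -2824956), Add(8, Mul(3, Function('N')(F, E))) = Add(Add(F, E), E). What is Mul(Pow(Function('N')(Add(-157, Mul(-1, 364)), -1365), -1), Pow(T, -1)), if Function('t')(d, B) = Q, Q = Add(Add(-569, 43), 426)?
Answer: Rational(1, 3140173601) ≈ 3.1845e-10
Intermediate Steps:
Function('N')(F, E) = Add(Rational(-8, 3), Mul(Rational(1, 3), F), Mul(Rational(2, 3), E)) (Function('N')(F, E) = Add(Rational(-8, 3), Mul(Rational(1, 3), Add(Add(F, E), E))) = Add(Rational(-8, 3), Mul(Rational(1, 3), Add(Add(E, F), E))) = Add(Rational(-8, 3), Mul(Rational(1, 3), Add(F, Mul(2, E)))) = Add(Rational(-8, 3), Add(Mul(Rational(1, 3), F), Mul(Rational(2, 3), E))) = Add(Rational(-8, 3), Mul(Rational(1, 3), F), Mul(Rational(2, 3), E)))
Q = -100 (Q = Add(-526, 426) = -100)
Function('t')(d, B) = -100
T = -2890617 (T = Add(Add(-65561, -100), -2824956) = Add(-65661, -2824956) = -2890617)
Mul(Pow(Function('N')(Add(-157, Mul(-1, 364)), -1365), -1), Pow(T, -1)) = Mul(Pow(Add(Rational(-8, 3), Mul(Rational(1, 3), Add(-157, Mul(-1, 364))), Mul(Rational(2, 3), -1365)), -1), Pow(-2890617, -1)) = Mul(Pow(Add(Rational(-8, 3), Mul(Rational(1, 3), Add(-157, -364)), -910), -1), Rational(-1, 2890617)) = Mul(Pow(Add(Rational(-8, 3), Mul(Rational(1, 3), -521), -910), -1), Rational(-1, 2890617)) = Mul(Pow(Add(Rational(-8, 3), Rational(-521, 3), -910), -1), Rational(-1, 2890617)) = Mul(Pow(Rational(-3259, 3), -1), Rational(-1, 2890617)) = Mul(Rational(-3, 3259), Rational(-1, 2890617)) = Rational(1, 3140173601)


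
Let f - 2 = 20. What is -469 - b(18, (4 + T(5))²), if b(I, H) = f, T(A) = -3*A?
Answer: -491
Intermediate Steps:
f = 22 (f = 2 + 20 = 22)
b(I, H) = 22
-469 - b(18, (4 + T(5))²) = -469 - 1*22 = -469 - 22 = -491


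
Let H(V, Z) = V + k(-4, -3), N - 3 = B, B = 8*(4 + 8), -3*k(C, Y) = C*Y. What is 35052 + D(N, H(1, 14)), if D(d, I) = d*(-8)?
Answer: 34260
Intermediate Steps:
k(C, Y) = -C*Y/3
B = 96 (B = 8*12 = 96)
N = 99 (N = 3 + 96 = 99)
H(V, Z) = -4 + V (H(V, Z) = V - ⅓*(-4)*(-3) = V - 4 = -4 + V)
D(d, I) = -8*d
35052 + D(N, H(1, 14)) = 35052 - 8*99 = 35052 - 792 = 34260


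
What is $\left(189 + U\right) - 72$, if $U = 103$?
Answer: $220$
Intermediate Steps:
$\left(189 + U\right) - 72 = \left(189 + 103\right) - 72 = 292 - 72 = 220$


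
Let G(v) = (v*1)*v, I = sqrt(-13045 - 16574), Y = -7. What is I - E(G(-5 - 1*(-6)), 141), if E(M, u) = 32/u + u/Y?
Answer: 19657/987 + 3*I*sqrt(3291) ≈ 19.916 + 172.1*I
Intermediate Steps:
I = 3*I*sqrt(3291) (I = sqrt(-29619) = 3*I*sqrt(3291) ≈ 172.1*I)
G(v) = v**2 (G(v) = v*v = v**2)
E(M, u) = 32/u - u/7 (E(M, u) = 32/u + u/(-7) = 32/u + u*(-1/7) = 32/u - u/7)
I - E(G(-5 - 1*(-6)), 141) = 3*I*sqrt(3291) - (32/141 - 1/7*141) = 3*I*sqrt(3291) - (32*(1/141) - 141/7) = 3*I*sqrt(3291) - (32/141 - 141/7) = 3*I*sqrt(3291) - 1*(-19657/987) = 3*I*sqrt(3291) + 19657/987 = 19657/987 + 3*I*sqrt(3291)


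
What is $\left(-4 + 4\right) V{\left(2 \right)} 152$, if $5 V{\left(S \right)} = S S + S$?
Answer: $0$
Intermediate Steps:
$V{\left(S \right)} = \frac{S}{5} + \frac{S^{2}}{5}$ ($V{\left(S \right)} = \frac{S S + S}{5} = \frac{S^{2} + S}{5} = \frac{S + S^{2}}{5} = \frac{S}{5} + \frac{S^{2}}{5}$)
$\left(-4 + 4\right) V{\left(2 \right)} 152 = \left(-4 + 4\right) \frac{1}{5} \cdot 2 \left(1 + 2\right) 152 = 0 \cdot \frac{1}{5} \cdot 2 \cdot 3 \cdot 152 = 0 \cdot \frac{6}{5} \cdot 152 = 0 \cdot 152 = 0$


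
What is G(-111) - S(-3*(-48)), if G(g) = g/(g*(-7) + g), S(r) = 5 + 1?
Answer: -37/6 ≈ -6.1667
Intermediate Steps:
S(r) = 6
G(g) = -⅙ (G(g) = g/(-7*g + g) = g/((-6*g)) = g*(-1/(6*g)) = -⅙)
G(-111) - S(-3*(-48)) = -⅙ - 1*6 = -⅙ - 6 = -37/6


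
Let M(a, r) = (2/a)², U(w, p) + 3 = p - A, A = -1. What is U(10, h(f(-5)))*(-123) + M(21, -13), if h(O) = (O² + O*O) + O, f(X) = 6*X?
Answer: -95901620/441 ≈ -2.1746e+5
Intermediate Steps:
h(O) = O + 2*O² (h(O) = (O² + O²) + O = 2*O² + O = O + 2*O²)
U(w, p) = -2 + p (U(w, p) = -3 + (p - 1*(-1)) = -3 + (p + 1) = -3 + (1 + p) = -2 + p)
M(a, r) = 4/a²
U(10, h(f(-5)))*(-123) + M(21, -13) = (-2 + (6*(-5))*(1 + 2*(6*(-5))))*(-123) + 4/21² = (-2 - 30*(1 + 2*(-30)))*(-123) + 4*(1/441) = (-2 - 30*(1 - 60))*(-123) + 4/441 = (-2 - 30*(-59))*(-123) + 4/441 = (-2 + 1770)*(-123) + 4/441 = 1768*(-123) + 4/441 = -217464 + 4/441 = -95901620/441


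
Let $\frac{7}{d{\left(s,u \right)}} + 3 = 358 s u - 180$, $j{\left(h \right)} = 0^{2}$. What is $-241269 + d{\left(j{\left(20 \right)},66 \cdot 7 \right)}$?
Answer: $- \frac{44152234}{183} \approx -2.4127 \cdot 10^{5}$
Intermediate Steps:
$j{\left(h \right)} = 0$
$d{\left(s,u \right)} = \frac{7}{-183 + 358 s u}$ ($d{\left(s,u \right)} = \frac{7}{-3 + \left(358 s u - 180\right)} = \frac{7}{-3 + \left(-180 + 358 s u\right)} = \frac{7}{-183 + 358 s u}$)
$-241269 + d{\left(j{\left(20 \right)},66 \cdot 7 \right)} = -241269 + \frac{7}{-183 + 358 \cdot 0 \cdot 66 \cdot 7} = -241269 + \frac{7}{-183 + 358 \cdot 0 \cdot 462} = -241269 + \frac{7}{-183 + 0} = -241269 + \frac{7}{-183} = -241269 + 7 \left(- \frac{1}{183}\right) = -241269 - \frac{7}{183} = - \frac{44152234}{183}$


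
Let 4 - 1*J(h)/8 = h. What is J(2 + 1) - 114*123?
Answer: -14014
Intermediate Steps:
J(h) = 32 - 8*h
J(2 + 1) - 114*123 = (32 - 8*(2 + 1)) - 114*123 = (32 - 8*3) - 14022 = (32 - 24) - 14022 = 8 - 14022 = -14014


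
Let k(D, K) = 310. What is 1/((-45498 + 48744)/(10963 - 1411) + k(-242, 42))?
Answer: 1592/494061 ≈ 0.0032223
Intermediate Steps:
1/((-45498 + 48744)/(10963 - 1411) + k(-242, 42)) = 1/((-45498 + 48744)/(10963 - 1411) + 310) = 1/(3246/9552 + 310) = 1/(3246*(1/9552) + 310) = 1/(541/1592 + 310) = 1/(494061/1592) = 1592/494061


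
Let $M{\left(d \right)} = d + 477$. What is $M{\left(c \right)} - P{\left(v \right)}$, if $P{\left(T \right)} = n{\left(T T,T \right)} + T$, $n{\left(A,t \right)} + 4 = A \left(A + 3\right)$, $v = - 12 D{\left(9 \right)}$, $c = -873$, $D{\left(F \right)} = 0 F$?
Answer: $-392$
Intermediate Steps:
$D{\left(F \right)} = 0$
$v = 0$ ($v = \left(-12\right) 0 = 0$)
$M{\left(d \right)} = 477 + d$
$n{\left(A,t \right)} = -4 + A \left(3 + A\right)$ ($n{\left(A,t \right)} = -4 + A \left(A + 3\right) = -4 + A \left(3 + A\right)$)
$P{\left(T \right)} = -4 + T + T^{4} + 3 T^{2}$ ($P{\left(T \right)} = \left(-4 + \left(T T\right)^{2} + 3 T T\right) + T = \left(-4 + \left(T^{2}\right)^{2} + 3 T^{2}\right) + T = \left(-4 + T^{4} + 3 T^{2}\right) + T = -4 + T + T^{4} + 3 T^{2}$)
$M{\left(c \right)} - P{\left(v \right)} = \left(477 - 873\right) - \left(-4 + 0 + 0^{4} + 3 \cdot 0^{2}\right) = -396 - \left(-4 + 0 + 0 + 3 \cdot 0\right) = -396 - \left(-4 + 0 + 0 + 0\right) = -396 - -4 = -396 + 4 = -392$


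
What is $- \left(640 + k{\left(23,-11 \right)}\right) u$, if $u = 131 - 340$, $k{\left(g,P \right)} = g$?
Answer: $138567$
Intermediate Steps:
$u = -209$ ($u = 131 - 340 = -209$)
$- \left(640 + k{\left(23,-11 \right)}\right) u = - \left(640 + 23\right) \left(-209\right) = - 663 \left(-209\right) = \left(-1\right) \left(-138567\right) = 138567$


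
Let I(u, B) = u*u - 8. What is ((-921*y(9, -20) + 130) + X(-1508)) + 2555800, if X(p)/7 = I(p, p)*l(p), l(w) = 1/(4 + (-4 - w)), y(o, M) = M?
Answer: 974509548/377 ≈ 2.5849e+6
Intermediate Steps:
I(u, B) = -8 + u**2 (I(u, B) = u**2 - 8 = -8 + u**2)
l(w) = -1/w (l(w) = 1/(-w) = -1/w)
X(p) = -7*(-8 + p**2)/p (X(p) = 7*((-8 + p**2)*(-1/p)) = 7*(-(-8 + p**2)/p) = -7*(-8 + p**2)/p)
((-921*y(9, -20) + 130) + X(-1508)) + 2555800 = ((-921*(-20) + 130) + (-7*(-1508) + 56/(-1508))) + 2555800 = ((18420 + 130) + (10556 + 56*(-1/1508))) + 2555800 = (18550 + (10556 - 14/377)) + 2555800 = (18550 + 3979598/377) + 2555800 = 10972948/377 + 2555800 = 974509548/377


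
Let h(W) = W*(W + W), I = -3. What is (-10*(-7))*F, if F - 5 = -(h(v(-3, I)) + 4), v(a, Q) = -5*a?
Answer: -31430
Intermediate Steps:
h(W) = 2*W² (h(W) = W*(2*W) = 2*W²)
F = -449 (F = 5 - (2*(-5*(-3))² + 4) = 5 - (2*15² + 4) = 5 - (2*225 + 4) = 5 - (450 + 4) = 5 - 1*454 = 5 - 454 = -449)
(-10*(-7))*F = -10*(-7)*(-449) = 70*(-449) = -31430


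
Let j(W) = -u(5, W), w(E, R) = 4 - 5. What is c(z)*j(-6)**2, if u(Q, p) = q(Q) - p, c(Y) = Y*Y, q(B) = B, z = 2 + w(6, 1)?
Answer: 121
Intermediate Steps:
w(E, R) = -1
z = 1 (z = 2 - 1 = 1)
c(Y) = Y**2
u(Q, p) = Q - p
j(W) = -5 + W (j(W) = -(5 - W) = -5 + W)
c(z)*j(-6)**2 = 1**2*(-5 - 6)**2 = 1*(-11)**2 = 1*121 = 121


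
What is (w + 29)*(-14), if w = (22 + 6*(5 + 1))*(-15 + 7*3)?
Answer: -5278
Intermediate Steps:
w = 348 (w = (22 + 6*6)*(-15 + 21) = (22 + 36)*6 = 58*6 = 348)
(w + 29)*(-14) = (348 + 29)*(-14) = 377*(-14) = -5278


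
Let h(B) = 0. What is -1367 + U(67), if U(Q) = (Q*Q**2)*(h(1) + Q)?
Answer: 20149754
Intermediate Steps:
U(Q) = Q**4 (U(Q) = (Q*Q**2)*(0 + Q) = Q**3*Q = Q**4)
-1367 + U(67) = -1367 + 67**4 = -1367 + 20151121 = 20149754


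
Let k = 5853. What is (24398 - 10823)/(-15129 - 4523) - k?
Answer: -115036731/19652 ≈ -5853.7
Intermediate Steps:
(24398 - 10823)/(-15129 - 4523) - k = (24398 - 10823)/(-15129 - 4523) - 1*5853 = 13575/(-19652) - 5853 = 13575*(-1/19652) - 5853 = -13575/19652 - 5853 = -115036731/19652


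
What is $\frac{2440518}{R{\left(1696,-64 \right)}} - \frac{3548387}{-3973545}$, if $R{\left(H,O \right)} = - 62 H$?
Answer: $- \frac{4662194053243}{208913101920} \approx -22.316$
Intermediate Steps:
$\frac{2440518}{R{\left(1696,-64 \right)}} - \frac{3548387}{-3973545} = \frac{2440518}{\left(-62\right) 1696} - \frac{3548387}{-3973545} = \frac{2440518}{-105152} - - \frac{3548387}{3973545} = 2440518 \left(- \frac{1}{105152}\right) + \frac{3548387}{3973545} = - \frac{1220259}{52576} + \frac{3548387}{3973545} = - \frac{4662194053243}{208913101920}$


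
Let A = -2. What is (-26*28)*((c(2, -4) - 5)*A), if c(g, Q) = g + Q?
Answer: -10192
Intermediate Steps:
c(g, Q) = Q + g
(-26*28)*((c(2, -4) - 5)*A) = (-26*28)*(((-4 + 2) - 5)*(-2)) = -728*(-2 - 5)*(-2) = -(-5096)*(-2) = -728*14 = -10192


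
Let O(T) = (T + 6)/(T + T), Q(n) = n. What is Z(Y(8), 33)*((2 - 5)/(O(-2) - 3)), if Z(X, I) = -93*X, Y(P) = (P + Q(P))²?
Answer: -17856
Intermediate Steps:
O(T) = (6 + T)/(2*T) (O(T) = (6 + T)/((2*T)) = (6 + T)*(1/(2*T)) = (6 + T)/(2*T))
Y(P) = 4*P² (Y(P) = (P + P)² = (2*P)² = 4*P²)
Z(Y(8), 33)*((2 - 5)/(O(-2) - 3)) = (-372*8²)*((2 - 5)/((½)*(6 - 2)/(-2) - 3)) = (-372*64)*(-3/((½)*(-½)*4 - 3)) = (-93*256)*(-3/(-1 - 3)) = -(-71424)/(-4) = -(-71424)*(-1)/4 = -23808*¾ = -17856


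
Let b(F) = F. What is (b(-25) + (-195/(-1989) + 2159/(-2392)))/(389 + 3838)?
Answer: -3147949/515660184 ≈ -0.0061047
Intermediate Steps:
(b(-25) + (-195/(-1989) + 2159/(-2392)))/(389 + 3838) = (-25 + (-195/(-1989) + 2159/(-2392)))/(389 + 3838) = (-25 + (-195*(-1/1989) + 2159*(-1/2392)))/4227 = (-25 + (5/51 - 2159/2392))*(1/4227) = (-25 - 98149/121992)*(1/4227) = -3147949/121992*1/4227 = -3147949/515660184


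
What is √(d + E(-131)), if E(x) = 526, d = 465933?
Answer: √466459 ≈ 682.98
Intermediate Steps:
√(d + E(-131)) = √(465933 + 526) = √466459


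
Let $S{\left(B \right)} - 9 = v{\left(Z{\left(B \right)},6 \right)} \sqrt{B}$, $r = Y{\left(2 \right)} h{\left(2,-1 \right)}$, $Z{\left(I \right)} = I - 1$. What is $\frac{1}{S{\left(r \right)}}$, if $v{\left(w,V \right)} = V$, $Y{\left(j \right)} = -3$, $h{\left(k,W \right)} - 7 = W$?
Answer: $\frac{1}{81} - \frac{2 i \sqrt{2}}{81} \approx 0.012346 - 0.034919 i$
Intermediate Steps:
$h{\left(k,W \right)} = 7 + W$
$Z{\left(I \right)} = -1 + I$
$r = -18$ ($r = - 3 \left(7 - 1\right) = \left(-3\right) 6 = -18$)
$S{\left(B \right)} = 9 + 6 \sqrt{B}$
$\frac{1}{S{\left(r \right)}} = \frac{1}{9 + 6 \sqrt{-18}} = \frac{1}{9 + 6 \cdot 3 i \sqrt{2}} = \frac{1}{9 + 18 i \sqrt{2}}$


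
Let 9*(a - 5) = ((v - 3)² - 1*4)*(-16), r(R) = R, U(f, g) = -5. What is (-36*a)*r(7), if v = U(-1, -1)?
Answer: 25620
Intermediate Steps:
v = -5
a = -305/3 (a = 5 + (((-5 - 3)² - 1*4)*(-16))/9 = 5 + (((-8)² - 4)*(-16))/9 = 5 + ((64 - 4)*(-16))/9 = 5 + (60*(-16))/9 = 5 + (⅑)*(-960) = 5 - 320/3 = -305/3 ≈ -101.67)
(-36*a)*r(7) = -36*(-305/3)*7 = 3660*7 = 25620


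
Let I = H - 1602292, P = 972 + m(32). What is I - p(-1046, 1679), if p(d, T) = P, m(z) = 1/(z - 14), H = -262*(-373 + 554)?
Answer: -29712349/18 ≈ -1.6507e+6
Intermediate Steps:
H = -47422 (H = -262*181 = -47422)
m(z) = 1/(-14 + z)
P = 17497/18 (P = 972 + 1/(-14 + 32) = 972 + 1/18 = 17497/18 ≈ 972.06)
p(d, T) = 17497/18
I = -1649714 (I = -47422 - 1602292 = -1649714)
I - p(-1046, 1679) = -1649714 - 1*17497/18 = -1649714 - 17497/18 = -29712349/18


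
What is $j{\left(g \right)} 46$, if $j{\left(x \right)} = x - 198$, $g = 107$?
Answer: $-4186$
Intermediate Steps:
$j{\left(x \right)} = -198 + x$
$j{\left(g \right)} 46 = \left(-198 + 107\right) 46 = \left(-91\right) 46 = -4186$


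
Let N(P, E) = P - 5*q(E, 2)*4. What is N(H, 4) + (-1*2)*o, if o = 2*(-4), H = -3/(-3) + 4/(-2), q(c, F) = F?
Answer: -25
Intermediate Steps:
H = -1 (H = -3*(-⅓) + 4*(-½) = 1 - 2 = -1)
N(P, E) = -40 + P (N(P, E) = P - 5*2*4 = P - 10*4 = P - 40 = -40 + P)
o = -8
N(H, 4) + (-1*2)*o = (-40 - 1) - 1*2*(-8) = -41 - 2*(-8) = -41 + 16 = -25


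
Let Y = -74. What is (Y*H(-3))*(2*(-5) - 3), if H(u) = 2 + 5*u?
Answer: -12506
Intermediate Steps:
(Y*H(-3))*(2*(-5) - 3) = (-74*(2 + 5*(-3)))*(2*(-5) - 3) = (-74*(2 - 15))*(-10 - 3) = -74*(-13)*(-13) = 962*(-13) = -12506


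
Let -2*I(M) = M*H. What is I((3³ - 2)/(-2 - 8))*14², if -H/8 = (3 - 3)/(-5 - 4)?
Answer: 0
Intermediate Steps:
H = 0 (H = -8*(3 - 3)/(-5 - 4) = -0/(-9) = -0*(-1)/9 = -8*0 = 0)
I(M) = 0 (I(M) = -M*0/2 = -½*0 = 0)
I((3³ - 2)/(-2 - 8))*14² = 0*14² = 0*196 = 0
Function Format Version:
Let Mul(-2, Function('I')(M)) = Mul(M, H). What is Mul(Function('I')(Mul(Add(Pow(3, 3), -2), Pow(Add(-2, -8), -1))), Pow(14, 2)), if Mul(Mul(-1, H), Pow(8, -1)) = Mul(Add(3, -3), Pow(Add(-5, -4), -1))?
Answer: 0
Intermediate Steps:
H = 0 (H = Mul(-8, Mul(Add(3, -3), Pow(Add(-5, -4), -1))) = Mul(-8, Mul(0, Pow(-9, -1))) = Mul(-8, Mul(0, Rational(-1, 9))) = Mul(-8, 0) = 0)
Function('I')(M) = 0 (Function('I')(M) = Mul(Rational(-1, 2), Mul(M, 0)) = Mul(Rational(-1, 2), 0) = 0)
Mul(Function('I')(Mul(Add(Pow(3, 3), -2), Pow(Add(-2, -8), -1))), Pow(14, 2)) = Mul(0, Pow(14, 2)) = Mul(0, 196) = 0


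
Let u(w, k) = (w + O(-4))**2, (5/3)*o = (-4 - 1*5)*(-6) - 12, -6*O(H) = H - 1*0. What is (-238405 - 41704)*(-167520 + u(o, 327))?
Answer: 10515699698704/225 ≈ 4.6736e+10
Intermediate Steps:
O(H) = -H/6 (O(H) = -(H - 1*0)/6 = -(H + 0)/6 = -H/6)
o = 126/5 (o = 3*((-4 - 1*5)*(-6) - 12)/5 = 3*((-4 - 5)*(-6) - 12)/5 = 3*(-9*(-6) - 12)/5 = 3*(54 - 12)/5 = (3/5)*42 = 126/5 ≈ 25.200)
u(w, k) = (2/3 + w)**2 (u(w, k) = (w - 1/6*(-4))**2 = (w + 2/3)**2 = (2/3 + w)**2)
(-238405 - 41704)*(-167520 + u(o, 327)) = (-238405 - 41704)*(-167520 + (2 + 3*(126/5))**2/9) = -280109*(-167520 + (2 + 378/5)**2/9) = -280109*(-167520 + (388/5)**2/9) = -280109*(-167520 + (1/9)*(150544/25)) = -280109*(-167520 + 150544/225) = -280109*(-37541456/225) = 10515699698704/225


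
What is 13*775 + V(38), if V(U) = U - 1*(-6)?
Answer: 10119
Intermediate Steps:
V(U) = 6 + U (V(U) = U + 6 = 6 + U)
13*775 + V(38) = 13*775 + (6 + 38) = 10075 + 44 = 10119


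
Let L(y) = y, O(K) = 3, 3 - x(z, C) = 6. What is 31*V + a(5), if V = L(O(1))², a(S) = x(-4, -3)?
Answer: 276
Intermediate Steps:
x(z, C) = -3 (x(z, C) = 3 - 1*6 = 3 - 6 = -3)
a(S) = -3
V = 9 (V = 3² = 9)
31*V + a(5) = 31*9 - 3 = 279 - 3 = 276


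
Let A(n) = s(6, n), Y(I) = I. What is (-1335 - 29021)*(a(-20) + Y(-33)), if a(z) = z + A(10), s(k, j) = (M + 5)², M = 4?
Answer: -849968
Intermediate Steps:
s(k, j) = 81 (s(k, j) = (4 + 5)² = 9² = 81)
A(n) = 81
a(z) = 81 + z (a(z) = z + 81 = 81 + z)
(-1335 - 29021)*(a(-20) + Y(-33)) = (-1335 - 29021)*((81 - 20) - 33) = -30356*(61 - 33) = -30356*28 = -849968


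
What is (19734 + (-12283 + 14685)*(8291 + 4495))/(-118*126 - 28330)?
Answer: -15365853/21599 ≈ -711.42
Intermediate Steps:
(19734 + (-12283 + 14685)*(8291 + 4495))/(-118*126 - 28330) = (19734 + 2402*12786)/(-14868 - 28330) = (19734 + 30711972)/(-43198) = 30731706*(-1/43198) = -15365853/21599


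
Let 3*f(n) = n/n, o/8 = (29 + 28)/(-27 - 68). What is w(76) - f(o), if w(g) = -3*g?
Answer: -685/3 ≈ -228.33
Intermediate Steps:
o = -24/5 (o = 8*((29 + 28)/(-27 - 68)) = 8*(57/(-95)) = 8*(57*(-1/95)) = 8*(-⅗) = -24/5 ≈ -4.8000)
f(n) = ⅓ (f(n) = (n/n)/3 = (⅓)*1 = ⅓)
w(76) - f(o) = -3*76 - 1*⅓ = -228 - ⅓ = -685/3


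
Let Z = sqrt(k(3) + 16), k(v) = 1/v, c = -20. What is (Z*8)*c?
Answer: -1120*sqrt(3)/3 ≈ -646.63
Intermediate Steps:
Z = 7*sqrt(3)/3 (Z = sqrt(1/3 + 16) = sqrt(49/3) = 7*sqrt(3)/3 ≈ 4.0415)
(Z*8)*c = ((7*sqrt(3)/3)*8)*(-20) = (56*sqrt(3)/3)*(-20) = -1120*sqrt(3)/3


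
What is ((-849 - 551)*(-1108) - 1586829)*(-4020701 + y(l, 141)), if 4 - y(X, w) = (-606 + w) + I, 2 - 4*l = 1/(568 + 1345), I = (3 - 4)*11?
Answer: 143236454009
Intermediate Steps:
I = -11 (I = -1*11 = -11)
l = 3825/7652 (l = ½ - 1/(4*(568 + 1345)) = ½ - ¼/1913 = ½ - ¼*1/1913 = ½ - 1/7652 = 3825/7652 ≈ 0.49987)
y(X, w) = 621 - w (y(X, w) = 4 - ((-606 + w) - 11) = 4 - (-617 + w) = 4 + (617 - w) = 621 - w)
((-849 - 551)*(-1108) - 1586829)*(-4020701 + y(l, 141)) = ((-849 - 551)*(-1108) - 1586829)*(-4020701 + (621 - 1*141)) = (-1400*(-1108) - 1586829)*(-4020701 + (621 - 141)) = (1551200 - 1586829)*(-4020701 + 480) = -35629*(-4020221) = 143236454009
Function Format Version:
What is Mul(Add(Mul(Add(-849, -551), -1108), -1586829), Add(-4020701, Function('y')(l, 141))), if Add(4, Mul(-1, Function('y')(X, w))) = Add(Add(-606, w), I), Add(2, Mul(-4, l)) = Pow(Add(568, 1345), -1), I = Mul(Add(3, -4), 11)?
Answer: 143236454009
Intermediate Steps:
I = -11 (I = Mul(-1, 11) = -11)
l = Rational(3825, 7652) (l = Add(Rational(1, 2), Mul(Rational(-1, 4), Pow(Add(568, 1345), -1))) = Add(Rational(1, 2), Mul(Rational(-1, 4), Pow(1913, -1))) = Add(Rational(1, 2), Mul(Rational(-1, 4), Rational(1, 1913))) = Add(Rational(1, 2), Rational(-1, 7652)) = Rational(3825, 7652) ≈ 0.49987)
Function('y')(X, w) = Add(621, Mul(-1, w)) (Function('y')(X, w) = Add(4, Mul(-1, Add(Add(-606, w), -11))) = Add(4, Mul(-1, Add(-617, w))) = Add(4, Add(617, Mul(-1, w))) = Add(621, Mul(-1, w)))
Mul(Add(Mul(Add(-849, -551), -1108), -1586829), Add(-4020701, Function('y')(l, 141))) = Mul(Add(Mul(Add(-849, -551), -1108), -1586829), Add(-4020701, Add(621, Mul(-1, 141)))) = Mul(Add(Mul(-1400, -1108), -1586829), Add(-4020701, Add(621, -141))) = Mul(Add(1551200, -1586829), Add(-4020701, 480)) = Mul(-35629, -4020221) = 143236454009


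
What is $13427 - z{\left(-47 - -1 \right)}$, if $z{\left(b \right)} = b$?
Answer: $13473$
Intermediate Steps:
$13427 - z{\left(-47 - -1 \right)} = 13427 - \left(-47 - -1\right) = 13427 - \left(-47 + 1\right) = 13427 - -46 = 13427 + 46 = 13473$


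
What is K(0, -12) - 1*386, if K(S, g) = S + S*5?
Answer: -386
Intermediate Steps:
K(S, g) = 6*S (K(S, g) = S + 5*S = 6*S)
K(0, -12) - 1*386 = 6*0 - 1*386 = 0 - 386 = -386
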